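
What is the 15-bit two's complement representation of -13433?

1. Binary of +13433:  011010001111001
2. Invert bits:     100101110000110
3. Add 1:           100101110000111

Answer: 100101110000111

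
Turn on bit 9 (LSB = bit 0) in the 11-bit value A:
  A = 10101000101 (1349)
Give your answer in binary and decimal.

Mask = 1 << 9 = 01000000000
Bit 9 of A is 0, so OR-ing with the mask flips it to 1.
  10101000101
| 01000000000
-------------
  11101000101

Answer: 11101000101 (1861)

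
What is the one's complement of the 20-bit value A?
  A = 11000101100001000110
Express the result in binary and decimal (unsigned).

Flip each bit (0->1, 1->0):
  11000101100001000110
  00111010011110111001

Answer: 00111010011110111001 (239545)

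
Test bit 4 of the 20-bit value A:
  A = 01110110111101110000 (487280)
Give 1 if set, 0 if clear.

Bit 4 is the 5th from the right.
  01110110111101110000
                 ^
That bit is 1.

Answer: 1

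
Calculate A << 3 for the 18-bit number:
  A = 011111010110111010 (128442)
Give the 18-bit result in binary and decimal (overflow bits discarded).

Shift left by 3: drop the top 3 bit(s), append 3 zero(s) on the right.
  011111010110111010  ->  discard [011], keep [111010110111010], append 000
= 111010110111010000

Answer: 111010110111010000 (241104)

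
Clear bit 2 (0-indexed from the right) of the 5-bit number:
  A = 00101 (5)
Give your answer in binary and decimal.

Mask = ~(1 << 2) = 11011
Bit 2 of A is 1, so AND-ing with the mask clears it to 0.
  00101
& 11011
-------
  00001

Answer: 00001 (1)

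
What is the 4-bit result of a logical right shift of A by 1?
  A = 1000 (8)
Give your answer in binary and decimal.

Logical shift right by 1: drop the bottom 1 bit(s), prepend 1 zero(s) on the left.
  1000  ->  keep [100], discard [0], prepend 0
= 0100

Answer: 0100 (4)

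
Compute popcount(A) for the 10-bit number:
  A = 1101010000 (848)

1101010000
1-bits at positions (from bit 0 = LSB): 4, 6, 8, 9
Count = 4

Answer: 4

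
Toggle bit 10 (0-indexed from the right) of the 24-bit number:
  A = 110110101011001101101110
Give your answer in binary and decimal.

Mask = 1 << 10 = 000000000000010000000000
Bit 10 of A is 0; XOR with the mask flips it to 1.
  110110101011001101101110
^ 000000000000010000000000
--------------------------
  110110101011011101101110

Answer: 110110101011011101101110 (14333806)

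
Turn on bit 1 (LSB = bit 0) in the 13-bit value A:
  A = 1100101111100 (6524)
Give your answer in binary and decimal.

Mask = 1 << 1 = 0000000000010
Bit 1 of A is 0, so OR-ing with the mask flips it to 1.
  1100101111100
| 0000000000010
---------------
  1100101111110

Answer: 1100101111110 (6526)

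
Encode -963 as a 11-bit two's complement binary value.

1. Binary of +963:  01111000011
2. Invert bits:     10000111100
3. Add 1:           10000111101

Answer: 10000111101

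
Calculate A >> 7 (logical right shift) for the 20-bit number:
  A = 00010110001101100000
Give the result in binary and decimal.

Logical shift right by 7: drop the bottom 7 bit(s), prepend 7 zero(s) on the left.
  00010110001101100000  ->  keep [0001011000110], discard [1100000], prepend 0000000
= 00000000001011000110

Answer: 00000000001011000110 (710)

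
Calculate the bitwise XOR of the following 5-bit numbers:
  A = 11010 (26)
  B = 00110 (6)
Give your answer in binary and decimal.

Apply ^ to each column (1 where bits differ):
  11010
^ 00110
-------
  11100

Answer: 11100 (28)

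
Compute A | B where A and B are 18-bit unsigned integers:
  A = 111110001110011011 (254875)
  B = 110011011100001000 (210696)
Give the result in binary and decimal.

Apply | to each column (1 where either bit is 1):
  111110001110011011
| 110011011100001000
--------------------
  111111011110011011

Answer: 111111011110011011 (259995)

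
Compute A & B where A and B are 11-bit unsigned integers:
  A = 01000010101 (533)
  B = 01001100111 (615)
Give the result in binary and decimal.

Apply & to each column (1 only where both bits are 1):
  01000010101
& 01001100111
-------------
  01000000101

Answer: 01000000101 (517)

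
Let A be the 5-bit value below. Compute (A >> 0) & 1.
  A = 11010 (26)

Bit 0 is the 1st from the right.
  11010
      ^
That bit is 0.

Answer: 0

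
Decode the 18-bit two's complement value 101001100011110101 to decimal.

MSB is 1, so the value is negative. Find the magnitude:
1. Invert bits:  010110011100001010
2. Add 1:        010110011100001011  = 91915
3. Apply sign:   -91915

Answer: -91915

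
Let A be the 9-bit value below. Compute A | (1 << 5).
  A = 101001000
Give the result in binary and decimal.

Mask = 1 << 5 = 000100000
Bit 5 of A is 0, so OR-ing with the mask flips it to 1.
  101001000
| 000100000
-----------
  101101000

Answer: 101101000 (360)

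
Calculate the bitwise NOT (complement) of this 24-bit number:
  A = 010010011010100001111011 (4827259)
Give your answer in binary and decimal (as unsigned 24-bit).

Flip each bit (0->1, 1->0):
  010010011010100001111011
  101101100101011110000100

Answer: 101101100101011110000100 (11949956)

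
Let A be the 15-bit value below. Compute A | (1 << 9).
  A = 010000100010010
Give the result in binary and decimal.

Mask = 1 << 9 = 000001000000000
Bit 9 of A is 0, so OR-ing with the mask flips it to 1.
  010000100010010
| 000001000000000
-----------------
  010001100010010

Answer: 010001100010010 (8978)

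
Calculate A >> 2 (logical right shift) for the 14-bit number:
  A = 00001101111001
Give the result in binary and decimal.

Logical shift right by 2: drop the bottom 2 bit(s), prepend 2 zero(s) on the left.
  00001101111001  ->  keep [000011011110], discard [01], prepend 00
= 00000011011110

Answer: 00000011011110 (222)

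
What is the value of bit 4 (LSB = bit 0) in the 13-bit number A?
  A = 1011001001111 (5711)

Bit 4 is the 5th from the right.
  1011001001111
          ^
That bit is 0.

Answer: 0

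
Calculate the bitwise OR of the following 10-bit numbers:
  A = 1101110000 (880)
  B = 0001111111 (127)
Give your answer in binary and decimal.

Apply | to each column (1 where either bit is 1):
  1101110000
| 0001111111
------------
  1101111111

Answer: 1101111111 (895)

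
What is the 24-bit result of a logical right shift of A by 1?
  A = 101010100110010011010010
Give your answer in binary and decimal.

Logical shift right by 1: drop the bottom 1 bit(s), prepend 1 zero(s) on the left.
  101010100110010011010010  ->  keep [10101010011001001101001], discard [0], prepend 0
= 010101010011001001101001

Answer: 010101010011001001101001 (5583465)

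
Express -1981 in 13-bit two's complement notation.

1. Binary of +1981:  0011110111101
2. Invert bits:     1100001000010
3. Add 1:           1100001000011

Answer: 1100001000011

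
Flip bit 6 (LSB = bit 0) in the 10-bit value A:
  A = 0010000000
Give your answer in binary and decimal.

Mask = 1 << 6 = 0001000000
Bit 6 of A is 0; XOR with the mask flips it to 1.
  0010000000
^ 0001000000
------------
  0011000000

Answer: 0011000000 (192)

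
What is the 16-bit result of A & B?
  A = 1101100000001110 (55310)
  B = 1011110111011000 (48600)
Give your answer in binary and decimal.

Apply & to each column (1 only where both bits are 1):
  1101100000001110
& 1011110111011000
------------------
  1001100000001000

Answer: 1001100000001000 (38920)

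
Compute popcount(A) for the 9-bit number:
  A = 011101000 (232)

011101000
1-bits at positions (from bit 0 = LSB): 3, 5, 6, 7
Count = 4

Answer: 4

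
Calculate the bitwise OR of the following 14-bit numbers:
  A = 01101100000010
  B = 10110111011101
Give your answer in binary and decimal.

Apply | to each column (1 where either bit is 1):
  01101100000010
| 10110111011101
----------------
  11111111011111

Answer: 11111111011111 (16351)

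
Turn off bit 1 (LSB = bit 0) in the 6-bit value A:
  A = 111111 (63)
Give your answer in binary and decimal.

Mask = ~(1 << 1) = 111101
Bit 1 of A is 1, so AND-ing with the mask clears it to 0.
  111111
& 111101
--------
  111101

Answer: 111101 (61)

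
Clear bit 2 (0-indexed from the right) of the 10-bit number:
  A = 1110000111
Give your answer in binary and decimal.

Mask = ~(1 << 2) = 1111111011
Bit 2 of A is 1, so AND-ing with the mask clears it to 0.
  1110000111
& 1111111011
------------
  1110000011

Answer: 1110000011 (899)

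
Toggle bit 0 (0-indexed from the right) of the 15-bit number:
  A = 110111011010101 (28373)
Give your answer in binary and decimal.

Mask = 1 << 0 = 000000000000001
Bit 0 of A is 1; XOR with the mask flips it to 0.
  110111011010101
^ 000000000000001
-----------------
  110111011010100

Answer: 110111011010100 (28372)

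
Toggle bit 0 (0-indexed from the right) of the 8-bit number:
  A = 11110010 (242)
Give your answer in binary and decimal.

Mask = 1 << 0 = 00000001
Bit 0 of A is 0; XOR with the mask flips it to 1.
  11110010
^ 00000001
----------
  11110011

Answer: 11110011 (243)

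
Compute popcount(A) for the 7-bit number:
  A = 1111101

1111101
1-bits at positions (from bit 0 = LSB): 0, 2, 3, 4, 5, 6
Count = 6

Answer: 6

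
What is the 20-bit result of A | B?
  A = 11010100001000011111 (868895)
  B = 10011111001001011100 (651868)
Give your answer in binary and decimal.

Apply | to each column (1 where either bit is 1):
  11010100001000011111
| 10011111001001011100
----------------------
  11011111001001011111

Answer: 11011111001001011111 (914015)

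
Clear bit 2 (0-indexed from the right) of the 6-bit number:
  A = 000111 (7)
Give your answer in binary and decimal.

Mask = ~(1 << 2) = 111011
Bit 2 of A is 1, so AND-ing with the mask clears it to 0.
  000111
& 111011
--------
  000011

Answer: 000011 (3)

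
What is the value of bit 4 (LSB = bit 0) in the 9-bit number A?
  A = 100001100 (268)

Bit 4 is the 5th from the right.
  100001100
      ^
That bit is 0.

Answer: 0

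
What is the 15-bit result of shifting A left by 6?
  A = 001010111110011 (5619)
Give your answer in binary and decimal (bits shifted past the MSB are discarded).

Shift left by 6: drop the top 6 bit(s), append 6 zero(s) on the right.
  001010111110011  ->  discard [001010], keep [111110011], append 000000
= 111110011000000

Answer: 111110011000000 (31936)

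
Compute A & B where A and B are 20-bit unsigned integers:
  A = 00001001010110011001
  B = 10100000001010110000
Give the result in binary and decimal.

Apply & to each column (1 only where both bits are 1):
  00001001010110011001
& 10100000001010110000
----------------------
  00000000000010010000

Answer: 00000000000010010000 (144)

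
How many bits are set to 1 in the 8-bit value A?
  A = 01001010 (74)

01001010
1-bits at positions (from bit 0 = LSB): 1, 3, 6
Count = 3

Answer: 3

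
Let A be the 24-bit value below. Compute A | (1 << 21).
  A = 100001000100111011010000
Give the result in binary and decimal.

Mask = 1 << 21 = 001000000000000000000000
Bit 21 of A is 0, so OR-ing with the mask flips it to 1.
  100001000100111011010000
| 001000000000000000000000
--------------------------
  101001000100111011010000

Answer: 101001000100111011010000 (10768080)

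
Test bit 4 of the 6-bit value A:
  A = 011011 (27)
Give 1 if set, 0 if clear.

Bit 4 is the 5th from the right.
  011011
   ^
That bit is 1.

Answer: 1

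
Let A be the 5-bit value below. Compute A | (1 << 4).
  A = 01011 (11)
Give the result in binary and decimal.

Mask = 1 << 4 = 10000
Bit 4 of A is 0, so OR-ing with the mask flips it to 1.
  01011
| 10000
-------
  11011

Answer: 11011 (27)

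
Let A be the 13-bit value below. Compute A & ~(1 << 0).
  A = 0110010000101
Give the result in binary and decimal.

Mask = ~(1 << 0) = 1111111111110
Bit 0 of A is 1, so AND-ing with the mask clears it to 0.
  0110010000101
& 1111111111110
---------------
  0110010000100

Answer: 0110010000100 (3204)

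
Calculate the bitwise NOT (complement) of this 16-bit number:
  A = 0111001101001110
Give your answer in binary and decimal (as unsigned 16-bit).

Flip each bit (0->1, 1->0):
  0111001101001110
  1000110010110001

Answer: 1000110010110001 (36017)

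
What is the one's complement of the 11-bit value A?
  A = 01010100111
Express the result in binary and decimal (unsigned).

Flip each bit (0->1, 1->0):
  01010100111
  10101011000

Answer: 10101011000 (1368)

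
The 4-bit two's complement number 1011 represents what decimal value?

MSB is 1, so the value is negative. Find the magnitude:
1. Invert bits:  0100
2. Add 1:        0101  = 5
3. Apply sign:   -5

Answer: -5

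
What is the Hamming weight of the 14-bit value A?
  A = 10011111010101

10011111010101
1-bits at positions (from bit 0 = LSB): 0, 2, 4, 6, 7, 8, 9, 10, 13
Count = 9

Answer: 9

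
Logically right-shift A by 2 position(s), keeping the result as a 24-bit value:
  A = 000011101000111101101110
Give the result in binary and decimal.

Logical shift right by 2: drop the bottom 2 bit(s), prepend 2 zero(s) on the left.
  000011101000111101101110  ->  keep [0000111010001111011011], discard [10], prepend 00
= 000000111010001111011011

Answer: 000000111010001111011011 (238555)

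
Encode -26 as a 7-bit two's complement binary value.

1. Binary of +26:  0011010
2. Invert bits:     1100101
3. Add 1:           1100110

Answer: 1100110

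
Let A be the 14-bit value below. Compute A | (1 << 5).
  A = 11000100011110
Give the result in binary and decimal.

Mask = 1 << 5 = 00000000100000
Bit 5 of A is 0, so OR-ing with the mask flips it to 1.
  11000100011110
| 00000000100000
----------------
  11000100111110

Answer: 11000100111110 (12606)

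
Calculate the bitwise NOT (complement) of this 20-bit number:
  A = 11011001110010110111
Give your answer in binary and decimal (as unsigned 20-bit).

Flip each bit (0->1, 1->0):
  11011001110010110111
  00100110001101001000

Answer: 00100110001101001000 (156488)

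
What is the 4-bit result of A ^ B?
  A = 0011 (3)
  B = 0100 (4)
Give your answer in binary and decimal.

Apply ^ to each column (1 where bits differ):
  0011
^ 0100
------
  0111

Answer: 0111 (7)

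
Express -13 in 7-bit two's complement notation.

1. Binary of +13:  0001101
2. Invert bits:     1110010
3. Add 1:           1110011

Answer: 1110011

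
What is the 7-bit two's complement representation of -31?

1. Binary of +31:  0011111
2. Invert bits:     1100000
3. Add 1:           1100001

Answer: 1100001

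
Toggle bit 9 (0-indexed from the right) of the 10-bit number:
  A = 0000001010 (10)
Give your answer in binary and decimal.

Mask = 1 << 9 = 1000000000
Bit 9 of A is 0; XOR with the mask flips it to 1.
  0000001010
^ 1000000000
------------
  1000001010

Answer: 1000001010 (522)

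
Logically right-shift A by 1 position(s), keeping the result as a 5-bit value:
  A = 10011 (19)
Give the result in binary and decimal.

Logical shift right by 1: drop the bottom 1 bit(s), prepend 1 zero(s) on the left.
  10011  ->  keep [1001], discard [1], prepend 0
= 01001

Answer: 01001 (9)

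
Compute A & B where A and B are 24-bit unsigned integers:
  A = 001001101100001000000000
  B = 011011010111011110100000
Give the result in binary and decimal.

Apply & to each column (1 only where both bits are 1):
  001001101100001000000000
& 011011010111011110100000
--------------------------
  001001000100001000000000

Answer: 001001000100001000000000 (2376192)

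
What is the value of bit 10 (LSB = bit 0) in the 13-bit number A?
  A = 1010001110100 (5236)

Bit 10 is the 11th from the right.
  1010001110100
    ^
That bit is 1.

Answer: 1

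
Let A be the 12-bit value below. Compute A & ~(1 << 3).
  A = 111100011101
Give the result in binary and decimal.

Mask = ~(1 << 3) = 111111110111
Bit 3 of A is 1, so AND-ing with the mask clears it to 0.
  111100011101
& 111111110111
--------------
  111100010101

Answer: 111100010101 (3861)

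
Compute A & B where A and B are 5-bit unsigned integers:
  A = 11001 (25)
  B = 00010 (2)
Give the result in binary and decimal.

Apply & to each column (1 only where both bits are 1):
  11001
& 00010
-------
  00000

Answer: 00000 (0)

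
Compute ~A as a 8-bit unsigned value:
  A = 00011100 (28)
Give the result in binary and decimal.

Flip each bit (0->1, 1->0):
  00011100
  11100011

Answer: 11100011 (227)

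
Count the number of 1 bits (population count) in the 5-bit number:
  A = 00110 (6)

00110
1-bits at positions (from bit 0 = LSB): 1, 2
Count = 2

Answer: 2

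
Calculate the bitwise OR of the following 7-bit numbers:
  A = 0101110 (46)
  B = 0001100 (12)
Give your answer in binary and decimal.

Apply | to each column (1 where either bit is 1):
  0101110
| 0001100
---------
  0101110

Answer: 0101110 (46)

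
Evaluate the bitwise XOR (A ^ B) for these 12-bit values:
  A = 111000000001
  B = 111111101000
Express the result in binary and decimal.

Apply ^ to each column (1 where bits differ):
  111000000001
^ 111111101000
--------------
  000111101001

Answer: 000111101001 (489)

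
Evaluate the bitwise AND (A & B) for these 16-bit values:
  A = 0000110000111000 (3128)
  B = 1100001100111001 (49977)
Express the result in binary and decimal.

Apply & to each column (1 only where both bits are 1):
  0000110000111000
& 1100001100111001
------------------
  0000000000111000

Answer: 0000000000111000 (56)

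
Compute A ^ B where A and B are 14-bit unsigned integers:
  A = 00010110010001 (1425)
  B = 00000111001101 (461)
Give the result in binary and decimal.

Apply ^ to each column (1 where bits differ):
  00010110010001
^ 00000111001101
----------------
  00010001011100

Answer: 00010001011100 (1116)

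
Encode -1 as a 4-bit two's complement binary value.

1. Binary of +1:  0001
2. Invert bits:     1110
3. Add 1:           1111

Answer: 1111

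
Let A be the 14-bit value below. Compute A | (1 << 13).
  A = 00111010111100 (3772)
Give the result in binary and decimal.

Mask = 1 << 13 = 10000000000000
Bit 13 of A is 0, so OR-ing with the mask flips it to 1.
  00111010111100
| 10000000000000
----------------
  10111010111100

Answer: 10111010111100 (11964)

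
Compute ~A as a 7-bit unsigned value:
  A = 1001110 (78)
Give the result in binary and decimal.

Flip each bit (0->1, 1->0):
  1001110
  0110001

Answer: 0110001 (49)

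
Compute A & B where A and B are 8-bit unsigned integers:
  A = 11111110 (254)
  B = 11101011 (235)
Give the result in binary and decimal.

Apply & to each column (1 only where both bits are 1):
  11111110
& 11101011
----------
  11101010

Answer: 11101010 (234)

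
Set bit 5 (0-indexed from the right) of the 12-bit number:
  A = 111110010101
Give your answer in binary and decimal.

Mask = 1 << 5 = 000000100000
Bit 5 of A is 0, so OR-ing with the mask flips it to 1.
  111110010101
| 000000100000
--------------
  111110110101

Answer: 111110110101 (4021)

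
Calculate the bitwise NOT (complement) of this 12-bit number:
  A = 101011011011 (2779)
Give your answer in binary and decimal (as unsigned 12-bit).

Flip each bit (0->1, 1->0):
  101011011011
  010100100100

Answer: 010100100100 (1316)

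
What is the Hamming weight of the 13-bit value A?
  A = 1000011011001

1000011011001
1-bits at positions (from bit 0 = LSB): 0, 3, 4, 6, 7, 12
Count = 6

Answer: 6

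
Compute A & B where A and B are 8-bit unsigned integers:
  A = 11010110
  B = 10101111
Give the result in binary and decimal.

Apply & to each column (1 only where both bits are 1):
  11010110
& 10101111
----------
  10000110

Answer: 10000110 (134)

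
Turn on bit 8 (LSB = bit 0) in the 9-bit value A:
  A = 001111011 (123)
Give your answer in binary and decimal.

Mask = 1 << 8 = 100000000
Bit 8 of A is 0, so OR-ing with the mask flips it to 1.
  001111011
| 100000000
-----------
  101111011

Answer: 101111011 (379)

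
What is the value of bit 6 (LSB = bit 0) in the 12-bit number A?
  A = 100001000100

Bit 6 is the 7th from the right.
  100001000100
       ^
That bit is 1.

Answer: 1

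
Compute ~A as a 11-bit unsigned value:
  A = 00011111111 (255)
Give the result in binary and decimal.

Flip each bit (0->1, 1->0):
  00011111111
  11100000000

Answer: 11100000000 (1792)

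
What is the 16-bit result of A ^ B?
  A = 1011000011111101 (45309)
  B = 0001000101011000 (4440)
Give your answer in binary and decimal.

Apply ^ to each column (1 where bits differ):
  1011000011111101
^ 0001000101011000
------------------
  1010000110100101

Answer: 1010000110100101 (41381)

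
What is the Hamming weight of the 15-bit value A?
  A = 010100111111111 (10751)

010100111111111
1-bits at positions (from bit 0 = LSB): 0, 1, 2, 3, 4, 5, 6, 7, 8, 11, 13
Count = 11

Answer: 11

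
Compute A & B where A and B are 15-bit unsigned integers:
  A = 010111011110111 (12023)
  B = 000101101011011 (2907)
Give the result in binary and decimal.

Apply & to each column (1 only where both bits are 1):
  010111011110111
& 000101101011011
-----------------
  000101001010011

Answer: 000101001010011 (2643)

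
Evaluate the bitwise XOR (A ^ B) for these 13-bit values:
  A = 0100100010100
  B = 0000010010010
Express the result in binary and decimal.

Apply ^ to each column (1 where bits differ):
  0100100010100
^ 0000010010010
---------------
  0100110000110

Answer: 0100110000110 (2438)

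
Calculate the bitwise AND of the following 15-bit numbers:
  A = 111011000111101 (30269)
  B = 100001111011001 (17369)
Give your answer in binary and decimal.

Apply & to each column (1 only where both bits are 1):
  111011000111101
& 100001111011001
-----------------
  100001000011001

Answer: 100001000011001 (16921)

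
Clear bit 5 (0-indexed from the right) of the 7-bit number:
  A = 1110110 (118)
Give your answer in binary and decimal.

Mask = ~(1 << 5) = 1011111
Bit 5 of A is 1, so AND-ing with the mask clears it to 0.
  1110110
& 1011111
---------
  1010110

Answer: 1010110 (86)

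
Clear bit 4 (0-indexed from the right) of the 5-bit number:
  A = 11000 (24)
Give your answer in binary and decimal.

Mask = ~(1 << 4) = 01111
Bit 4 of A is 1, so AND-ing with the mask clears it to 0.
  11000
& 01111
-------
  01000

Answer: 01000 (8)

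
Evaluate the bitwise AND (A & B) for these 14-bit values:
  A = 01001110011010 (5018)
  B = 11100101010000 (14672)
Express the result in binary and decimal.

Apply & to each column (1 only where both bits are 1):
  01001110011010
& 11100101010000
----------------
  01000100010000

Answer: 01000100010000 (4368)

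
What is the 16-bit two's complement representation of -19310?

1. Binary of +19310:  0100101101101110
2. Invert bits:     1011010010010001
3. Add 1:           1011010010010010

Answer: 1011010010010010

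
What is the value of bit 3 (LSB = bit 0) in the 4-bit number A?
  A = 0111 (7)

Bit 3 is the 4th from the right.
  0111
  ^
That bit is 0.

Answer: 0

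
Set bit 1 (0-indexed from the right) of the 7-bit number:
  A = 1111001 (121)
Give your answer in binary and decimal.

Mask = 1 << 1 = 0000010
Bit 1 of A is 0, so OR-ing with the mask flips it to 1.
  1111001
| 0000010
---------
  1111011

Answer: 1111011 (123)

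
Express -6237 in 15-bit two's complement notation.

1. Binary of +6237:  001100001011101
2. Invert bits:     110011110100010
3. Add 1:           110011110100011

Answer: 110011110100011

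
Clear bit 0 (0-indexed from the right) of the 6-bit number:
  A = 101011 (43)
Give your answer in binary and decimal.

Mask = ~(1 << 0) = 111110
Bit 0 of A is 1, so AND-ing with the mask clears it to 0.
  101011
& 111110
--------
  101010

Answer: 101010 (42)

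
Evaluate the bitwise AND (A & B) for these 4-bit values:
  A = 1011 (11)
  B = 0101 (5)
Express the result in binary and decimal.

Apply & to each column (1 only where both bits are 1):
  1011
& 0101
------
  0001

Answer: 0001 (1)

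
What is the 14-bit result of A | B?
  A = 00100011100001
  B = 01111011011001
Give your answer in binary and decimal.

Apply | to each column (1 where either bit is 1):
  00100011100001
| 01111011011001
----------------
  01111011111001

Answer: 01111011111001 (7929)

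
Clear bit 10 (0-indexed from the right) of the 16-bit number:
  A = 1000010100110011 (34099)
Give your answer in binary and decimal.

Mask = ~(1 << 10) = 1111101111111111
Bit 10 of A is 1, so AND-ing with the mask clears it to 0.
  1000010100110011
& 1111101111111111
------------------
  1000000100110011

Answer: 1000000100110011 (33075)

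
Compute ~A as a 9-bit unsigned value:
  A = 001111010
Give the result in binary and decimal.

Flip each bit (0->1, 1->0):
  001111010
  110000101

Answer: 110000101 (389)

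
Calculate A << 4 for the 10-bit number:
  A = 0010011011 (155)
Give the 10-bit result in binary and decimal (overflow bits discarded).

Shift left by 4: drop the top 4 bit(s), append 4 zero(s) on the right.
  0010011011  ->  discard [0010], keep [011011], append 0000
= 0110110000

Answer: 0110110000 (432)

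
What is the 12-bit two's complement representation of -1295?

1. Binary of +1295:  010100001111
2. Invert bits:     101011110000
3. Add 1:           101011110001

Answer: 101011110001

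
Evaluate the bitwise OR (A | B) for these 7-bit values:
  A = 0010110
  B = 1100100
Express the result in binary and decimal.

Apply | to each column (1 where either bit is 1):
  0010110
| 1100100
---------
  1110110

Answer: 1110110 (118)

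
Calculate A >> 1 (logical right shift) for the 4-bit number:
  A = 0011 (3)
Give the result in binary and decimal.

Logical shift right by 1: drop the bottom 1 bit(s), prepend 1 zero(s) on the left.
  0011  ->  keep [001], discard [1], prepend 0
= 0001

Answer: 0001 (1)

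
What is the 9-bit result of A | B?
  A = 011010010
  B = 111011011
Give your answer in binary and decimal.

Apply | to each column (1 where either bit is 1):
  011010010
| 111011011
-----------
  111011011

Answer: 111011011 (475)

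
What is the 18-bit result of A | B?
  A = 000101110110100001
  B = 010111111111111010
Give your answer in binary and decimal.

Apply | to each column (1 where either bit is 1):
  000101110110100001
| 010111111111111010
--------------------
  010111111111111011

Answer: 010111111111111011 (98299)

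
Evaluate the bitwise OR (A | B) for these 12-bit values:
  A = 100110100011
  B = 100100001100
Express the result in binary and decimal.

Apply | to each column (1 where either bit is 1):
  100110100011
| 100100001100
--------------
  100110101111

Answer: 100110101111 (2479)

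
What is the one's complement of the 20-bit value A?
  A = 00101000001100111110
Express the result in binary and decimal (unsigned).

Flip each bit (0->1, 1->0):
  00101000001100111110
  11010111110011000001

Answer: 11010111110011000001 (883905)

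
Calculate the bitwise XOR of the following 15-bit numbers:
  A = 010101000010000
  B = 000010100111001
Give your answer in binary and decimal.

Apply ^ to each column (1 where bits differ):
  010101000010000
^ 000010100111001
-----------------
  010111100101001

Answer: 010111100101001 (12073)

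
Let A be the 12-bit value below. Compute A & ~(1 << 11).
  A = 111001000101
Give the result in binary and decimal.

Mask = ~(1 << 11) = 011111111111
Bit 11 of A is 1, so AND-ing with the mask clears it to 0.
  111001000101
& 011111111111
--------------
  011001000101

Answer: 011001000101 (1605)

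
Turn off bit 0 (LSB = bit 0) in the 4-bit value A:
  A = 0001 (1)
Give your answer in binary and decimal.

Mask = ~(1 << 0) = 1110
Bit 0 of A is 1, so AND-ing with the mask clears it to 0.
  0001
& 1110
------
  0000

Answer: 0000 (0)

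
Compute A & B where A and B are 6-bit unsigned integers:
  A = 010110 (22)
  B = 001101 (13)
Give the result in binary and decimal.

Apply & to each column (1 only where both bits are 1):
  010110
& 001101
--------
  000100

Answer: 000100 (4)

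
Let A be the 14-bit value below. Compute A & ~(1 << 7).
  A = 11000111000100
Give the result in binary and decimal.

Mask = ~(1 << 7) = 11111101111111
Bit 7 of A is 1, so AND-ing with the mask clears it to 0.
  11000111000100
& 11111101111111
----------------
  11000101000100

Answer: 11000101000100 (12612)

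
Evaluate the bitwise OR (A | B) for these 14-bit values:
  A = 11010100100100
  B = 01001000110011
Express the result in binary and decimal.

Apply | to each column (1 where either bit is 1):
  11010100100100
| 01001000110011
----------------
  11011100110111

Answer: 11011100110111 (14135)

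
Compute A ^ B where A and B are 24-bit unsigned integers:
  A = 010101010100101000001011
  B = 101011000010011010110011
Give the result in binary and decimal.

Apply ^ to each column (1 where bits differ):
  010101010100101000001011
^ 101011000010011010110011
--------------------------
  111110010110110010111000

Answer: 111110010110110010111000 (16346296)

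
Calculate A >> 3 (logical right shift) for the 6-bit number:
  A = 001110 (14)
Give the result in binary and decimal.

Logical shift right by 3: drop the bottom 3 bit(s), prepend 3 zero(s) on the left.
  001110  ->  keep [001], discard [110], prepend 000
= 000001

Answer: 000001 (1)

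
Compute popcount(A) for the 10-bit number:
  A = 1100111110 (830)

1100111110
1-bits at positions (from bit 0 = LSB): 1, 2, 3, 4, 5, 8, 9
Count = 7

Answer: 7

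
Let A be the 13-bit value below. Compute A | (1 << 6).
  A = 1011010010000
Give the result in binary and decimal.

Mask = 1 << 6 = 0000001000000
Bit 6 of A is 0, so OR-ing with the mask flips it to 1.
  1011010010000
| 0000001000000
---------------
  1011011010000

Answer: 1011011010000 (5840)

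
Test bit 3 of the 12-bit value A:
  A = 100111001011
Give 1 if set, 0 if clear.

Bit 3 is the 4th from the right.
  100111001011
          ^
That bit is 1.

Answer: 1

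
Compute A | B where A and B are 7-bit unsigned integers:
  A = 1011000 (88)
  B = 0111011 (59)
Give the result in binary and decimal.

Apply | to each column (1 where either bit is 1):
  1011000
| 0111011
---------
  1111011

Answer: 1111011 (123)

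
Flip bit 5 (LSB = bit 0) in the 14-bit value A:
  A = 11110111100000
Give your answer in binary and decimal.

Mask = 1 << 5 = 00000000100000
Bit 5 of A is 1; XOR with the mask flips it to 0.
  11110111100000
^ 00000000100000
----------------
  11110111000000

Answer: 11110111000000 (15808)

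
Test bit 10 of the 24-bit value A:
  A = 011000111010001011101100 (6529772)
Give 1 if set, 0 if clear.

Bit 10 is the 11th from the right.
  011000111010001011101100
               ^
That bit is 0.

Answer: 0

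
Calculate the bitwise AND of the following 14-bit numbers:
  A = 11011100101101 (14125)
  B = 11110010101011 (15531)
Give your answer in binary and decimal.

Apply & to each column (1 only where both bits are 1):
  11011100101101
& 11110010101011
----------------
  11010000101001

Answer: 11010000101001 (13353)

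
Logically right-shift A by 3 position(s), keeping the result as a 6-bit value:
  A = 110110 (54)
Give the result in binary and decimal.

Logical shift right by 3: drop the bottom 3 bit(s), prepend 3 zero(s) on the left.
  110110  ->  keep [110], discard [110], prepend 000
= 000110

Answer: 000110 (6)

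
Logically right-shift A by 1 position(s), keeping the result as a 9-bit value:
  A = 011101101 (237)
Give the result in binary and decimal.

Logical shift right by 1: drop the bottom 1 bit(s), prepend 1 zero(s) on the left.
  011101101  ->  keep [01110110], discard [1], prepend 0
= 001110110

Answer: 001110110 (118)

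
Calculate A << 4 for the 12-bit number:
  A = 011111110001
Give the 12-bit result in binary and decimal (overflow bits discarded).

Shift left by 4: drop the top 4 bit(s), append 4 zero(s) on the right.
  011111110001  ->  discard [0111], keep [11110001], append 0000
= 111100010000

Answer: 111100010000 (3856)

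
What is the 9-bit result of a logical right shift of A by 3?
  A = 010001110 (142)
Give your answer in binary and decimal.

Logical shift right by 3: drop the bottom 3 bit(s), prepend 3 zero(s) on the left.
  010001110  ->  keep [010001], discard [110], prepend 000
= 000010001

Answer: 000010001 (17)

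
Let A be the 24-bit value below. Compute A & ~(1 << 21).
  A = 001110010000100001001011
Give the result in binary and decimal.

Mask = ~(1 << 21) = 110111111111111111111111
Bit 21 of A is 1, so AND-ing with the mask clears it to 0.
  001110010000100001001011
& 110111111111111111111111
--------------------------
  000110010000100001001011

Answer: 000110010000100001001011 (1640523)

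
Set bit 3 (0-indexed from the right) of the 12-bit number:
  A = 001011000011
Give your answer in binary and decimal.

Mask = 1 << 3 = 000000001000
Bit 3 of A is 0, so OR-ing with the mask flips it to 1.
  001011000011
| 000000001000
--------------
  001011001011

Answer: 001011001011 (715)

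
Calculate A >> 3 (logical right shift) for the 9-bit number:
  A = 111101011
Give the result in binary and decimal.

Logical shift right by 3: drop the bottom 3 bit(s), prepend 3 zero(s) on the left.
  111101011  ->  keep [111101], discard [011], prepend 000
= 000111101

Answer: 000111101 (61)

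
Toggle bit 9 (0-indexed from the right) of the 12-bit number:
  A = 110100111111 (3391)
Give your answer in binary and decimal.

Mask = 1 << 9 = 001000000000
Bit 9 of A is 0; XOR with the mask flips it to 1.
  110100111111
^ 001000000000
--------------
  111100111111

Answer: 111100111111 (3903)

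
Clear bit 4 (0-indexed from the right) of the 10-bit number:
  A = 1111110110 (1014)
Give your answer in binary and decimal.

Mask = ~(1 << 4) = 1111101111
Bit 4 of A is 1, so AND-ing with the mask clears it to 0.
  1111110110
& 1111101111
------------
  1111100110

Answer: 1111100110 (998)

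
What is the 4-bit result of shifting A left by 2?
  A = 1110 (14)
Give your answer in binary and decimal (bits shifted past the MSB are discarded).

Shift left by 2: drop the top 2 bit(s), append 2 zero(s) on the right.
  1110  ->  discard [11], keep [10], append 00
= 1000

Answer: 1000 (8)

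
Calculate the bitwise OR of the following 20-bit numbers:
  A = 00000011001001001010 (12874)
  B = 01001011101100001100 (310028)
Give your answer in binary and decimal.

Apply | to each column (1 where either bit is 1):
  00000011001001001010
| 01001011101100001100
----------------------
  01001011101101001110

Answer: 01001011101101001110 (310094)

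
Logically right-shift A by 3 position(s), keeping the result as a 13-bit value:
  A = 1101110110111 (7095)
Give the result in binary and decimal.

Logical shift right by 3: drop the bottom 3 bit(s), prepend 3 zero(s) on the left.
  1101110110111  ->  keep [1101110110], discard [111], prepend 000
= 0001101110110

Answer: 0001101110110 (886)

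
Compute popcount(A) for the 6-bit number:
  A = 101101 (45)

101101
1-bits at positions (from bit 0 = LSB): 0, 2, 3, 5
Count = 4

Answer: 4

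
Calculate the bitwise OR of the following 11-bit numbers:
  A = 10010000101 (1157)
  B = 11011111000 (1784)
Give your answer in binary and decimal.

Apply | to each column (1 where either bit is 1):
  10010000101
| 11011111000
-------------
  11011111101

Answer: 11011111101 (1789)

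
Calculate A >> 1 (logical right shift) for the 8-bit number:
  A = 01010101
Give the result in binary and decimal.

Logical shift right by 1: drop the bottom 1 bit(s), prepend 1 zero(s) on the left.
  01010101  ->  keep [0101010], discard [1], prepend 0
= 00101010

Answer: 00101010 (42)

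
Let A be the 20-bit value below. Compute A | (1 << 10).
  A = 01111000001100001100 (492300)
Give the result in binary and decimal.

Mask = 1 << 10 = 00000000010000000000
Bit 10 of A is 0, so OR-ing with the mask flips it to 1.
  01111000001100001100
| 00000000010000000000
----------------------
  01111000011100001100

Answer: 01111000011100001100 (493324)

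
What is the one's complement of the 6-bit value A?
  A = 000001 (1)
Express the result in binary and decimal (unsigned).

Flip each bit (0->1, 1->0):
  000001
  111110

Answer: 111110 (62)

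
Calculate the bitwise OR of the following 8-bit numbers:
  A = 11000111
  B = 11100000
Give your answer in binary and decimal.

Apply | to each column (1 where either bit is 1):
  11000111
| 11100000
----------
  11100111

Answer: 11100111 (231)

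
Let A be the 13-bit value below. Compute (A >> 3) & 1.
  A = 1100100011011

Bit 3 is the 4th from the right.
  1100100011011
           ^
That bit is 1.

Answer: 1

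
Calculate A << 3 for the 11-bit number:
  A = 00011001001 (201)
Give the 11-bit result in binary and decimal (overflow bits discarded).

Shift left by 3: drop the top 3 bit(s), append 3 zero(s) on the right.
  00011001001  ->  discard [000], keep [11001001], append 000
= 11001001000

Answer: 11001001000 (1608)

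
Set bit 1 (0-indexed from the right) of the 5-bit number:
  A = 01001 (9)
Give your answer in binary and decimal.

Mask = 1 << 1 = 00010
Bit 1 of A is 0, so OR-ing with the mask flips it to 1.
  01001
| 00010
-------
  01011

Answer: 01011 (11)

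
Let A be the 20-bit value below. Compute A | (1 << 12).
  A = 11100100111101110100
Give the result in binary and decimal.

Mask = 1 << 12 = 00000001000000000000
Bit 12 of A is 0, so OR-ing with the mask flips it to 1.
  11100100111101110100
| 00000001000000000000
----------------------
  11100101111101110100

Answer: 11100101111101110100 (941940)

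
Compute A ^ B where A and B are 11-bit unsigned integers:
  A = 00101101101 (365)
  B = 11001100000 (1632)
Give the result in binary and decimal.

Apply ^ to each column (1 where bits differ):
  00101101101
^ 11001100000
-------------
  11100001101

Answer: 11100001101 (1805)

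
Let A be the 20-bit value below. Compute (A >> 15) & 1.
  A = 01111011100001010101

Bit 15 is the 16th from the right.
  01111011100001010101
      ^
That bit is 1.

Answer: 1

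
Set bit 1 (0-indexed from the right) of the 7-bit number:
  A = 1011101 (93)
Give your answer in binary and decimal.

Mask = 1 << 1 = 0000010
Bit 1 of A is 0, so OR-ing with the mask flips it to 1.
  1011101
| 0000010
---------
  1011111

Answer: 1011111 (95)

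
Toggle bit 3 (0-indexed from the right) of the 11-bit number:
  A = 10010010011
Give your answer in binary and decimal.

Mask = 1 << 3 = 00000001000
Bit 3 of A is 0; XOR with the mask flips it to 1.
  10010010011
^ 00000001000
-------------
  10010011011

Answer: 10010011011 (1179)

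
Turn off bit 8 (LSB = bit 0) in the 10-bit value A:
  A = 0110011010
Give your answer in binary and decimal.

Mask = ~(1 << 8) = 1011111111
Bit 8 of A is 1, so AND-ing with the mask clears it to 0.
  0110011010
& 1011111111
------------
  0010011010

Answer: 0010011010 (154)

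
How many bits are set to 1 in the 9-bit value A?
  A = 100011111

100011111
1-bits at positions (from bit 0 = LSB): 0, 1, 2, 3, 4, 8
Count = 6

Answer: 6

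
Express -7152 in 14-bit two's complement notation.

1. Binary of +7152:  01101111110000
2. Invert bits:     10010000001111
3. Add 1:           10010000010000

Answer: 10010000010000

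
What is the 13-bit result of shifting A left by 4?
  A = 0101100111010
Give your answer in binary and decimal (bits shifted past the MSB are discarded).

Shift left by 4: drop the top 4 bit(s), append 4 zero(s) on the right.
  0101100111010  ->  discard [0101], keep [100111010], append 0000
= 1001110100000

Answer: 1001110100000 (5024)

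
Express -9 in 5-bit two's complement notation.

1. Binary of +9:  01001
2. Invert bits:     10110
3. Add 1:           10111

Answer: 10111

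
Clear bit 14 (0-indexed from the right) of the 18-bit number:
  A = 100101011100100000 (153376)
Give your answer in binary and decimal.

Mask = ~(1 << 14) = 111011111111111111
Bit 14 of A is 1, so AND-ing with the mask clears it to 0.
  100101011100100000
& 111011111111111111
--------------------
  100001011100100000

Answer: 100001011100100000 (136992)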